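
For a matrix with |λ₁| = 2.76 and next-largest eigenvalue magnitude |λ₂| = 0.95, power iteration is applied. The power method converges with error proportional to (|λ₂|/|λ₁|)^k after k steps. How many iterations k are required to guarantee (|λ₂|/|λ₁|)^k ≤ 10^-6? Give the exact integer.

|λ₂/λ₁| = 0.95/2.76 = 0.34420
Need k ≥ ln(10^-6) / ln(0.34420) = -13.8155 / -1.0665 ≈ 12.954
Smallest integer k satisfying the bound: 13

13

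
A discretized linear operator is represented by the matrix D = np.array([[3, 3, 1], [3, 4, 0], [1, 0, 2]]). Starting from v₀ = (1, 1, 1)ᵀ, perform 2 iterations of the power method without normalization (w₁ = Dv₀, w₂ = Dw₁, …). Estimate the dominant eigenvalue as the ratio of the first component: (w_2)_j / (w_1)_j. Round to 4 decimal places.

w1 = Dv₀ = (3·1 + 3·1 + 1·1; 3·1 + 4·1 + 0·1; 1·1 + 0·1 + 2·1) = (7, 7, 3)
w2 = Dw1 = (3·7 + 3·7 + 1·3; 3·7 + 4·7 + 0·3; 1·7 + 0·7 + 2·3) = (45, 49, 13)
Ratio at component: 45 / 7 = 6.4286

6.4286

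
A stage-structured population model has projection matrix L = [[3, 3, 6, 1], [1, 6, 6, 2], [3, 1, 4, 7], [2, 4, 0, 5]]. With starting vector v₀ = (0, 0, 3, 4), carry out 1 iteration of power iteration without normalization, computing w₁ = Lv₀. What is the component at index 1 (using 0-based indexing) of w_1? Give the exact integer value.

26

w1 = Lv₀ = (22, 26, 40, 20)
The requested component of w1 is 26.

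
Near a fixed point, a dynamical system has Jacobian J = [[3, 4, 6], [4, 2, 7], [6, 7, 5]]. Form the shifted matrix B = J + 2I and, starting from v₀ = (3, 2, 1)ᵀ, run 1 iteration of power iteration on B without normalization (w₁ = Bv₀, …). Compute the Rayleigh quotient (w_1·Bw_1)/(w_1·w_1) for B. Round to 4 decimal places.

16.9350

B = J + 2I has rows (5, 4, 6); (4, 4, 7); (6, 7, 7)
w1 = Bv₀ = (5·3 + 4·2 + 6·1; 4·3 + 4·2 + 7·1; 6·3 + 7·2 + 7·1) = (29, 27, 39)
Bw1 = (487, 497, 636)
w1·Bw1 = 52346; w1·w1 = 3091; μ ≈ 52346/3091 = 16.9350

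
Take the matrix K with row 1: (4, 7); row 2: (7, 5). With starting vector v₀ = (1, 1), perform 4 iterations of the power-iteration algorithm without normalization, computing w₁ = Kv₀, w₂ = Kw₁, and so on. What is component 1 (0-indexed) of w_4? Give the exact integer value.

w1 = Kv₀ = (4·1 + 7·1; 7·1 + 5·1) = (11, 12)
w2 = Kw1 = (4·11 + 7·12; 7·11 + 5·12) = (128, 137)
w3 = Kw2 = (1471, 1581)
w4 = Kw3 = (16951, 18202)
The requested component of w4 is 18202.

18202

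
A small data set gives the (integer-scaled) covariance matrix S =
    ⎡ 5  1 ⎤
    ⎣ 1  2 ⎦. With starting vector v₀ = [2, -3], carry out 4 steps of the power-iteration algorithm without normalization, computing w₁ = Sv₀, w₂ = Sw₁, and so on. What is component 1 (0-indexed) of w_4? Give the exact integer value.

w1 = Sv₀ = (7, -4)
w2 = Sw1 = (31, -1)
w3 = Sw2 = (154, 29)
w4 = Sw3 = (799, 212)
The requested component of w4 is 212.

212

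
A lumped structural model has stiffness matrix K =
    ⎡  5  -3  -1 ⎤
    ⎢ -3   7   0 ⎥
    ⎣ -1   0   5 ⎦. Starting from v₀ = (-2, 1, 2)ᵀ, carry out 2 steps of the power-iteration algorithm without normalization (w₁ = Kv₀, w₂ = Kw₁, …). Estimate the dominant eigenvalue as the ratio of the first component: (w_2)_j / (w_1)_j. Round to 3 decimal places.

8.400

w1 = Kv₀ = (-15, 13, 12)
w2 = Kw1 = (-126, 136, 75)
Ratio at component: -126 / -15 = 8.400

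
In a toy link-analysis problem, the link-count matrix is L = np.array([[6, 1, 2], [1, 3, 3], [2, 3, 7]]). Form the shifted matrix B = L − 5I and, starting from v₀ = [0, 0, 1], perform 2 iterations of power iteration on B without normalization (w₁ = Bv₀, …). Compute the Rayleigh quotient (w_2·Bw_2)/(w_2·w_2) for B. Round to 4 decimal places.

μ ≈ 4.0187

B = L − 5I has rows (1, 1, 2); (1, -2, 3); (2, 3, 2)
w1 = Bv₀ = (2, 3, 2)
w2 = Bw1 = (9, 2, 17)
Bw2 = (45, 56, 58)
w2·Bw2 = 1503; w2·w2 = 374; μ ≈ 1503/374 = 4.0187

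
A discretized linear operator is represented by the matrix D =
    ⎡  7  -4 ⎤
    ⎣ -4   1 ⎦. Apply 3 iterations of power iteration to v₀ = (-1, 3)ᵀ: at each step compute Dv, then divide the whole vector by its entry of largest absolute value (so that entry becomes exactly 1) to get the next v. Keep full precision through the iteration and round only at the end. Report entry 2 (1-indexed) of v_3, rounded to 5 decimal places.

Dv0 = (-19.000000, 7.000000); divide by -19.000000 → v1 = (1.000000, -0.368421)
Dv1 = (8.473684, -4.368421); divide by 8.473684 → v2 = (1.000000, -0.515528)
Dv2 = (9.062112, -4.515528); divide by 9.062112 → v3 = (1.000000, -0.498286)
Requested entry of v3: 727/-1459 = -0.49829

-0.49829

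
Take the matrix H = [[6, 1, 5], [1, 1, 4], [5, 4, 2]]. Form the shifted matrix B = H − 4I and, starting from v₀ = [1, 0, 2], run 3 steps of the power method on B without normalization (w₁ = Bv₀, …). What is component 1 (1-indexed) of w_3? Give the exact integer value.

535

B = H − 4I has rows (2, 1, 5); (1, -3, 4); (5, 4, -2)
w1 = Bv₀ = (2·1 + 1·0 + 5·2; 1·1 + (-3)·0 + 4·2; 5·1 + 4·0 + (-2)·2) = (12, 9, 1)
w2 = Bw1 = (2·12 + 1·9 + 5·1; 1·12 + (-3)·9 + 4·1; 5·12 + 4·9 + (-2)·1) = (38, -11, 94)
w3 = Bw2 = (535, 447, -42)
Requested component of w3: 535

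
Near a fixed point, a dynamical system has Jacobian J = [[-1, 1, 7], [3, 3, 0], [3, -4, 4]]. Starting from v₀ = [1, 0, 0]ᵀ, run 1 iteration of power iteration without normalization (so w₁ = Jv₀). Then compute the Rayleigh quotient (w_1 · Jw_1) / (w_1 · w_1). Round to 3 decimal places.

w1 = Jv₀ = ((-1)·1 + 1·0 + 7·0; 3·1 + 3·0 + 0·0; 3·1 + (-4)·0 + 4·0) = (-1, 3, 3)
Jw1 = (25, 6, -3)
w1·Jw1 = (-1)·25 + 3·6 + 3·(-3) = -16; w1·w1 = (-1)·(-1) + 3·3 + 3·3 = 19
λ ≈ -16/19 = -0.842

-0.842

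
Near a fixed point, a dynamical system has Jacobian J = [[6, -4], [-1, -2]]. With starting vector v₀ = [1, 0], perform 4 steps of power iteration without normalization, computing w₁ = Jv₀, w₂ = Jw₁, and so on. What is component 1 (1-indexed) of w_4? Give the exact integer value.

w1 = Jv₀ = (6·1 + (-4)·0; (-1)·1 + (-2)·0) = (6, -1)
w2 = Jw1 = (6·6 + (-4)·(-1); (-1)·6 + (-2)·(-1)) = (40, -4)
w3 = Jw2 = (256, -32)
w4 = Jw3 = (1664, -192)
The requested component of w4 is 1664.

1664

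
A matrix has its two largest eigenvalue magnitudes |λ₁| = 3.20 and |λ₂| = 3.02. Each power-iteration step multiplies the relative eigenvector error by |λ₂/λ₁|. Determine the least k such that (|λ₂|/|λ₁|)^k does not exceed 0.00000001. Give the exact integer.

319

|λ₂/λ₁| = 3.02/3.20 = 0.94375
Need k ≥ ln(0.00000001) / ln(0.94375) = -18.4207 / -0.0579 ≈ 318.180
Smallest integer k satisfying the bound: 319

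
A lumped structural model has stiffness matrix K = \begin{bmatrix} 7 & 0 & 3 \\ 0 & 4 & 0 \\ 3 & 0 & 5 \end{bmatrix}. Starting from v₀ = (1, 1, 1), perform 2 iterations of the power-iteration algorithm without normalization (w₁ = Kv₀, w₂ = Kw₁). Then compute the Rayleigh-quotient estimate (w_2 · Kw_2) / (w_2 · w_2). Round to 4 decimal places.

9.0663

w1 = Kv₀ = (7·1 + 0·1 + 3·1; 0·1 + 4·1 + 0·1; 3·1 + 0·1 + 5·1) = (10, 4, 8)
w2 = Kw1 = (7·10 + 0·4 + 3·8; 0·10 + 4·4 + 0·8; 3·10 + 0·4 + 5·8) = (94, 16, 70)
Kw2 = (868, 64, 632)
w2·Kw2 = 94·868 + 16·64 + 70·632 = 126856; w2·w2 = 94·94 + 16·16 + 70·70 = 13992
λ ≈ 126856/13992 = 9.0663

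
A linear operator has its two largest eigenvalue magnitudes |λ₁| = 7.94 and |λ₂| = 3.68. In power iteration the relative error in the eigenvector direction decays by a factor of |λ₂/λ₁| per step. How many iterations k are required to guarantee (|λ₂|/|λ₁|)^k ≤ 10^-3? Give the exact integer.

|λ₂/λ₁| = 3.68/7.94 = 0.46348
Need k ≥ ln(10^-3) / ln(0.46348) = -6.9078 / -0.7690 ≈ 8.983
Smallest integer k satisfying the bound: 9

9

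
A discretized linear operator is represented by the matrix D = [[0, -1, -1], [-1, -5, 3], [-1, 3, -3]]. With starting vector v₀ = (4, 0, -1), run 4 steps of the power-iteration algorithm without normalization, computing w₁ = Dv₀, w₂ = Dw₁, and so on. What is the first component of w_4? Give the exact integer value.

78

w1 = Dv₀ = (0·4 + (-1)·0 + (-1)·(-1); (-1)·4 + (-5)·0 + 3·(-1); (-1)·4 + 3·0 + (-3)·(-1)) = (1, -7, -1)
w2 = Dw1 = (0·1 + (-1)·(-7) + (-1)·(-1); (-1)·1 + (-5)·(-7) + 3·(-1); (-1)·1 + 3·(-7) + (-3)·(-1)) = (8, 31, -19)
w3 = Dw2 = (-12, -220, 142)
w4 = Dw3 = (78, 1538, -1074)
The requested component of w4 is 78.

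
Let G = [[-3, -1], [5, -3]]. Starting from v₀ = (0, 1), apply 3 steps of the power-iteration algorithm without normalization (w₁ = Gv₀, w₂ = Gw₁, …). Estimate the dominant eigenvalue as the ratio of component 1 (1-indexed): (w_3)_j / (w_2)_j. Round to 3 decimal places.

w1 = Gv₀ = ((-3)·0 + (-1)·1; 5·0 + (-3)·1) = (-1, -3)
w2 = Gw1 = ((-3)·(-1) + (-1)·(-3); 5·(-1) + (-3)·(-3)) = (6, 4)
w3 = Gw2 = (-22, 18)
Ratio at component: -22 / 6 = -3.667

λ ≈ -3.667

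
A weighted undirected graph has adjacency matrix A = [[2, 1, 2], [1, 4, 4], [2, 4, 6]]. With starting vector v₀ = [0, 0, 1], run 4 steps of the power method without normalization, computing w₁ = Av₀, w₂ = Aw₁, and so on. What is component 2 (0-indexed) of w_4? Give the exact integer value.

w1 = Av₀ = (2·0 + 1·0 + 2·1; 1·0 + 4·0 + 4·1; 2·0 + 4·0 + 6·1) = (2, 4, 6)
w2 = Aw1 = (2·2 + 1·4 + 2·6; 1·2 + 4·4 + 4·6; 2·2 + 4·4 + 6·6) = (20, 42, 56)
w3 = Aw2 = (194, 412, 544)
w4 = Aw3 = (1888, 4018, 5300)
The requested component of w4 is 5300.

5300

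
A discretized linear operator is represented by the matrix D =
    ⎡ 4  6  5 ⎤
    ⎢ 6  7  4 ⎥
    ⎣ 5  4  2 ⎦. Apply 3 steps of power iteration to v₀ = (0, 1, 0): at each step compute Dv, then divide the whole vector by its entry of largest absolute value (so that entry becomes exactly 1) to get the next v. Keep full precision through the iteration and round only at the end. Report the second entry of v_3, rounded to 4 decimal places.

Dv0 = (6.00000, 7.00000, 4.00000); divide by 7.00000 → v1 = (0.85714, 1.00000, 0.57143)
Dv1 = (12.28571, 14.42857, 9.42857); divide by 14.42857 → v2 = (0.85149, 1.00000, 0.65347)
Dv2 = (12.67327, 14.72277, 9.56436); divide by 14.72277 → v3 = (0.86079, 1.00000, 0.64963)
Requested entry of v3: 1487/1487 = 1.0000

1.0000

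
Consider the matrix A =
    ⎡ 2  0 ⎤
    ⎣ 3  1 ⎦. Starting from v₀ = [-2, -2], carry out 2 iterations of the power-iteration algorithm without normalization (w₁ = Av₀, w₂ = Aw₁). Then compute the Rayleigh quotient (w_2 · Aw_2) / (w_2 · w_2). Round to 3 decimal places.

w1 = Av₀ = (2·(-2) + 0·(-2); 3·(-2) + 1·(-2)) = (-4, -8)
w2 = Aw1 = (2·(-4) + 0·(-8); 3·(-4) + 1·(-8)) = (-8, -20)
Aw2 = (-16, -44)
w2·Aw2 = (-8)·(-16) + (-20)·(-44) = 1008; w2·w2 = (-8)·(-8) + (-20)·(-20) = 464
λ ≈ 1008/464 = 2.172

λ ≈ 2.172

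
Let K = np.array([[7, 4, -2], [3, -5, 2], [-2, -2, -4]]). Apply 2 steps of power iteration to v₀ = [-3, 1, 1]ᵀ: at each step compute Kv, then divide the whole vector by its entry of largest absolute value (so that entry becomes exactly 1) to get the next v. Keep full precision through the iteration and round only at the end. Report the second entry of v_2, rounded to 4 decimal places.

Kv0 = (-19.00000, -12.00000, 0.00000); divide by -19.00000 → v1 = (1.00000, 0.63158, 0.00000)
Kv1 = (9.52632, -0.15789, -3.26316); divide by 9.52632 → v2 = (1.00000, -0.01657, -0.34254)
Requested entry of v2: 3/-181 = -0.0166

-0.0166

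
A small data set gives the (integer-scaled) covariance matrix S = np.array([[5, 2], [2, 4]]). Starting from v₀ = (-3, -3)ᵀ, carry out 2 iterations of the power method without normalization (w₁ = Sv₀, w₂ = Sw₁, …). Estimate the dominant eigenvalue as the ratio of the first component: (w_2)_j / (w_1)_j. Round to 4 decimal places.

w1 = Sv₀ = (5·(-3) + 2·(-3); 2·(-3) + 4·(-3)) = (-21, -18)
w2 = Sw1 = (5·(-21) + 2·(-18); 2·(-21) + 4·(-18)) = (-141, -114)
Ratio at component: -141 / -21 = 6.7143

6.7143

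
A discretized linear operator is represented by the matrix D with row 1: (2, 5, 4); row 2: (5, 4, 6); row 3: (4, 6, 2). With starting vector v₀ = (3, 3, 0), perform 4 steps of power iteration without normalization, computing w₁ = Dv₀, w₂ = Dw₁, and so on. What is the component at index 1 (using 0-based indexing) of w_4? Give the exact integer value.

w1 = Dv₀ = (21, 27, 30)
w2 = Dw1 = (297, 393, 306)
w3 = Dw2 = (3783, 4893, 4158)
w4 = Dw3 = (48663, 63435, 52806)
The requested component of w4 is 63435.

63435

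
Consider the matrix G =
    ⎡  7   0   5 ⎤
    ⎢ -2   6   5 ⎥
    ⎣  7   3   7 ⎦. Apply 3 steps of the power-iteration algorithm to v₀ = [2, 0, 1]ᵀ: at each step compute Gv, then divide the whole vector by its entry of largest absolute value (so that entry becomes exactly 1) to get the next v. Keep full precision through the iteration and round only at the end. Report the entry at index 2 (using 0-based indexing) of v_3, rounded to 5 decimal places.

1.00000

Gv0 = (19.000000, 1.000000, 21.000000); divide by 21.000000 → v1 = (0.904762, 0.047619, 1.000000)
Gv1 = (11.333333, 3.476190, 13.476190); divide by 13.476190 → v2 = (0.840989, 0.257951, 1.000000)
Gv2 = (10.886926, 4.865724, 13.660777); divide by 13.660777 → v3 = (0.796948, 0.356182, 1.000000)
Requested entry of v3: 3866/3866 = 1.00000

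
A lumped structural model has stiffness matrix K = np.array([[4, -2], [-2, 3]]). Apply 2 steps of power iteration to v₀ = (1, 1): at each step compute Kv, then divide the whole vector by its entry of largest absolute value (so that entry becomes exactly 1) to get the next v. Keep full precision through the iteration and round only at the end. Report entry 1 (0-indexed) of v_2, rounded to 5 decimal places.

-0.16667

Kv0 = (2.000000, 1.000000); divide by 2.000000 → v1 = (1.000000, 0.500000)
Kv1 = (3.000000, -0.500000); divide by 3.000000 → v2 = (1.000000, -0.166667)
Requested entry of v2: -1/6 = -0.16667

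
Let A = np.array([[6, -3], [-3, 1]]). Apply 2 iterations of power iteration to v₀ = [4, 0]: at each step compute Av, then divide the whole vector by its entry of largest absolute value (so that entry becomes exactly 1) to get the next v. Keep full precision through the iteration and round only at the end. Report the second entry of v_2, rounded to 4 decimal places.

-0.4667

Av0 = (24.00000, -12.00000); divide by 24.00000 → v1 = (1.00000, -0.50000)
Av1 = (7.50000, -3.50000); divide by 7.50000 → v2 = (1.00000, -0.46667)
Requested entry of v2: -84/180 = -0.4667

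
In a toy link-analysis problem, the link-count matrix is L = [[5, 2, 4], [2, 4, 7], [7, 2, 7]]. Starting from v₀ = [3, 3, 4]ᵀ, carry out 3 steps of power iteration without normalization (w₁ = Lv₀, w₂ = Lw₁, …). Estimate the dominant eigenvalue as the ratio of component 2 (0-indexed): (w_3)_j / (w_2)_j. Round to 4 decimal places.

13.4742

w1 = Lv₀ = (5·3 + 2·3 + 4·4; 2·3 + 4·3 + 7·4; 7·3 + 2·3 + 7·4) = (37, 46, 55)
w2 = Lw1 = (5·37 + 2·46 + 4·55; 2·37 + 4·46 + 7·55; 7·37 + 2·46 + 7·55) = (497, 643, 736)
w3 = Lw2 = (6715, 8718, 9917)
Ratio at component: 9917 / 736 = 13.4742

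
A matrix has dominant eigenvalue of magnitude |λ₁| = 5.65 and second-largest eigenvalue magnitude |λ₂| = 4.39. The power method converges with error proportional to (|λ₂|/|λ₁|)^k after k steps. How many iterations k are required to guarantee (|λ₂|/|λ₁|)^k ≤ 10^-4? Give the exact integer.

37

|λ₂/λ₁| = 4.39/5.65 = 0.77699
Need k ≥ ln(10^-4) / ln(0.77699) = -9.2103 / -0.2523 ≈ 36.502
Smallest integer k satisfying the bound: 37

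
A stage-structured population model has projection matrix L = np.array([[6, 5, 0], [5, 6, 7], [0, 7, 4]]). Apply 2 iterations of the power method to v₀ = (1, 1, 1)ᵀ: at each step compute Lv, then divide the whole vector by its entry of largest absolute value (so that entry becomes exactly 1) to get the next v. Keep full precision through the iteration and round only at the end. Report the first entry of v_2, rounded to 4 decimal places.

0.6500

Lv0 = (11.00000, 18.00000, 11.00000); divide by 18.00000 → v1 = (0.61111, 1.00000, 0.61111)
Lv1 = (8.66667, 13.33333, 9.44444); divide by 13.33333 → v2 = (0.65000, 1.00000, 0.70833)
Requested entry of v2: 156/240 = 0.6500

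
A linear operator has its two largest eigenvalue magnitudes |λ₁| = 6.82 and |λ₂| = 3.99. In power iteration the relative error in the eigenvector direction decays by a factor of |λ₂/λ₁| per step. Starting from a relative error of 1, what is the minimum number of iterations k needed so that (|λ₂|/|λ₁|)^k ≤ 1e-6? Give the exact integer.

26

|λ₂/λ₁| = 3.99/6.82 = 0.58504
Need k ≥ ln(1e-6) / ln(0.58504) = -13.8155 / -0.5361 ≈ 25.772
Smallest integer k satisfying the bound: 26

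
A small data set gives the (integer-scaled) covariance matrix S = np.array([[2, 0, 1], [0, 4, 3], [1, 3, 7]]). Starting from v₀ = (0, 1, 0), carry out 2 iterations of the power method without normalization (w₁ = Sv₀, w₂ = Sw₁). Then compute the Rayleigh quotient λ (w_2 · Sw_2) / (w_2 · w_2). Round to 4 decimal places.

w1 = Sv₀ = (0, 4, 3)
w2 = Sw1 = (3, 25, 33)
Sw2 = (39, 199, 309)
w2·Sw2 = 3·39 + 25·199 + 33·309 = 15289; w2·w2 = 3·3 + 25·25 + 33·33 = 1723
λ ≈ 15289/1723 = 8.8735

λ ≈ 8.8735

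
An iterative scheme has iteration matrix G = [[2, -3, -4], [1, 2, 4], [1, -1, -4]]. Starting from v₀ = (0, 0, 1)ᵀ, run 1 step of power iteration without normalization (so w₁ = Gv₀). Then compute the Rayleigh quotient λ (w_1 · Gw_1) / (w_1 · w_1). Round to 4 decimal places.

w1 = Gv₀ = (-4, 4, -4)
Gw1 = (-4, -12, 8)
w1·Gw1 = (-4)·(-4) + 4·(-12) + (-4)·8 = -64; w1·w1 = (-4)·(-4) + 4·4 + (-4)·(-4) = 48
λ ≈ -64/48 = -1.3333

-1.3333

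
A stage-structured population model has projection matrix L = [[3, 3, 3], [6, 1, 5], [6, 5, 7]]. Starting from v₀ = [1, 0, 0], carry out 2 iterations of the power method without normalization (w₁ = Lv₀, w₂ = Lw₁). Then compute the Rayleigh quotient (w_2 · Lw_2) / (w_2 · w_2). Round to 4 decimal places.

w1 = Lv₀ = (3·1 + 3·0 + 3·0; 6·1 + 1·0 + 5·0; 6·1 + 5·0 + 7·0) = (3, 6, 6)
w2 = Lw1 = (3·3 + 3·6 + 3·6; 6·3 + 1·6 + 5·6; 6·3 + 5·6 + 7·6) = (45, 54, 90)
Lw2 = (567, 774, 1170)
w2·Lw2 = 45·567 + 54·774 + 90·1170 = 172611; w2·w2 = 45·45 + 54·54 + 90·90 = 13041
λ ≈ 172611/13041 = 13.2360

λ ≈ 13.2360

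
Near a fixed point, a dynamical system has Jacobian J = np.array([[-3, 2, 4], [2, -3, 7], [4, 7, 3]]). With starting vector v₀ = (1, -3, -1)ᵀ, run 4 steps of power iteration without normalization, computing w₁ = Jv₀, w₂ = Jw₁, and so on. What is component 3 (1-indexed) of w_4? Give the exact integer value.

-8102

w1 = Jv₀ = ((-3)·1 + 2·(-3) + 4·(-1); 2·1 + (-3)·(-3) + 7·(-1); 4·1 + 7·(-3) + 3·(-1)) = (-13, 4, -20)
w2 = Jw1 = ((-3)·(-13) + 2·4 + 4·(-20); 2·(-13) + (-3)·4 + 7·(-20); 4·(-13) + 7·4 + 3·(-20)) = (-33, -178, -84)
w3 = Jw2 = (-593, -120, -1630)
w4 = Jw3 = (-4981, -12236, -8102)
The requested component of w4 is -8102.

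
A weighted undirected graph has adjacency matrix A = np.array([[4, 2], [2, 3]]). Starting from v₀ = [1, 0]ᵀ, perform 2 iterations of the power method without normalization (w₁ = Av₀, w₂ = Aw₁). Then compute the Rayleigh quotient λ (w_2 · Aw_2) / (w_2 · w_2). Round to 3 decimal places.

5.550

w1 = Av₀ = (4, 2)
w2 = Aw1 = (20, 14)
Aw2 = (108, 82)
w2·Aw2 = 20·108 + 14·82 = 3308; w2·w2 = 20·20 + 14·14 = 596
λ ≈ 3308/596 = 5.550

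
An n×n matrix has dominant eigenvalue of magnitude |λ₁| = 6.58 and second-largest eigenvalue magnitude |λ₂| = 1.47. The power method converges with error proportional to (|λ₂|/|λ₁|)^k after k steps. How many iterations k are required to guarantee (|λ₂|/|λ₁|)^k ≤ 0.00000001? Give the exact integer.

|λ₂/λ₁| = 1.47/6.58 = 0.22340
Need k ≥ ln(0.00000001) / ln(0.22340) = -18.4207 / -1.4988 ≈ 12.291
Smallest integer k satisfying the bound: 13

13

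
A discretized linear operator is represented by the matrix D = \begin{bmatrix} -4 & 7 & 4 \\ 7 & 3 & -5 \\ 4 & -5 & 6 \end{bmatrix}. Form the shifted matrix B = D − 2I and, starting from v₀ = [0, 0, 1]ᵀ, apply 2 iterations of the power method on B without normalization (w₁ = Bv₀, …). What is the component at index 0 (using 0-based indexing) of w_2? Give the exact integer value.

B = D − 2I has rows (-6, 7, 4); (7, 1, -5); (4, -5, 4)
w1 = Bv₀ = (4, -5, 4)
w2 = Bw1 = (-43, 3, 57)
Requested component of w2: -43

-43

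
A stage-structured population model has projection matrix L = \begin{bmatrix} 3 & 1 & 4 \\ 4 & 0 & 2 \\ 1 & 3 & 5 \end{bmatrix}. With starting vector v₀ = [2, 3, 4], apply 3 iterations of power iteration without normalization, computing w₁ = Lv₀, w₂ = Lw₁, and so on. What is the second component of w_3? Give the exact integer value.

w1 = Lv₀ = (3·2 + 1·3 + 4·4; 4·2 + 0·3 + 2·4; 1·2 + 3·3 + 5·4) = (25, 16, 31)
w2 = Lw1 = (3·25 + 1·16 + 4·31; 4·25 + 0·16 + 2·31; 1·25 + 3·16 + 5·31) = (215, 162, 228)
w3 = Lw2 = (1719, 1316, 1841)
The requested component of w3 is 1316.

1316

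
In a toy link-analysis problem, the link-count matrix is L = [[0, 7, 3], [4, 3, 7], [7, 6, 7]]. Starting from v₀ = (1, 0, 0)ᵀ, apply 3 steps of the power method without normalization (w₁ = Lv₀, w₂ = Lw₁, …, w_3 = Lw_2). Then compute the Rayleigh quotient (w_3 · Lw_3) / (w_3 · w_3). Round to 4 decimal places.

w1 = Lv₀ = (0, 4, 7)
w2 = Lw1 = (49, 61, 73)
w3 = Lw2 = (646, 890, 1220)
Lw3 = (9890, 13794, 18402)
w3·Lw3 = 646·9890 + 890·13794 + 1220·18402 = 41116040; w3·w3 = 646·646 + 890·890 + 1220·1220 = 2697816
λ ≈ 41116040/2697816 = 15.2405

15.2405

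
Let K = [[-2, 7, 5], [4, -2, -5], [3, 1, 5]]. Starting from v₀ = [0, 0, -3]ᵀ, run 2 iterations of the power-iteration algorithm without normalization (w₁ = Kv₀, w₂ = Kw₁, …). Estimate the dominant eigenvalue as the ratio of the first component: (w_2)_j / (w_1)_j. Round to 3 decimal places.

w1 = Kv₀ = (-15, 15, -15)
w2 = Kw1 = (60, -15, -105)
Ratio at component: 60 / -15 = -4.000

-4.000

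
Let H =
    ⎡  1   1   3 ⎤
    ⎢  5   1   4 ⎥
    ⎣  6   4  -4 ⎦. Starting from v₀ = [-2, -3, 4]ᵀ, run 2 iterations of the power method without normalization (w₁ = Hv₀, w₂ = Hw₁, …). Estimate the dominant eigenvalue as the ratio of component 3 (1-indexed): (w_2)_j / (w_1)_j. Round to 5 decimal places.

w1 = Hv₀ = (7, 3, -40)
w2 = Hw1 = (-110, -122, 214)
Ratio at component: 214 / -40 = -5.35000

λ ≈ -5.35000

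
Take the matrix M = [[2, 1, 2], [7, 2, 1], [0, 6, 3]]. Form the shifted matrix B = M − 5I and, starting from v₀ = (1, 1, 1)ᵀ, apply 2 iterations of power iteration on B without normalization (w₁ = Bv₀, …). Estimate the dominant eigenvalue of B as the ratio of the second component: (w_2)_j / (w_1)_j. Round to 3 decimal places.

μ ≈ -2.200

B = M − 5I has rows (-3, 1, 2); (7, -3, 1); (0, 6, -2)
w1 = Bv₀ = ((-3)·1 + 1·1 + 2·1; 7·1 + (-3)·1 + 1·1; 0·1 + 6·1 + (-2)·1) = (0, 5, 4)
w2 = Bw1 = ((-3)·0 + 1·5 + 2·4; 7·0 + (-3)·5 + 1·4; 0·0 + 6·5 + (-2)·4) = (13, -11, 22)
Ratio: -11/5 = -2.200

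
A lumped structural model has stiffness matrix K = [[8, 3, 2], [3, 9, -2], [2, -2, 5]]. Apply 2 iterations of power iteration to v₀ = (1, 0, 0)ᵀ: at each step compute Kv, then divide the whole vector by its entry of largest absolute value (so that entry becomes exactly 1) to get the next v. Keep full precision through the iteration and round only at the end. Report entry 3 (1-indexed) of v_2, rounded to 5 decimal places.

0.25974

Kv0 = (8.000000, 3.000000, 2.000000); divide by 8.000000 → v1 = (1.000000, 0.375000, 0.250000)
Kv1 = (9.625000, 5.875000, 2.500000); divide by 9.625000 → v2 = (1.000000, 0.610390, 0.259740)
Requested entry of v2: 20/77 = 0.25974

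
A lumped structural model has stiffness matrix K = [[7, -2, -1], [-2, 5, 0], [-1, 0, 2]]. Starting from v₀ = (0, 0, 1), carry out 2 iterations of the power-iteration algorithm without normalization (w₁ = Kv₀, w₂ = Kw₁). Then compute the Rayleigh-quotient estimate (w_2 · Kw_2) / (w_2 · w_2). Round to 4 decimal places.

w1 = Kv₀ = (-1, 0, 2)
w2 = Kw1 = (-9, 2, 5)
Kw2 = (-72, 28, 19)
w2·Kw2 = (-9)·(-72) + 2·28 + 5·19 = 799; w2·w2 = (-9)·(-9) + 2·2 + 5·5 = 110
λ ≈ 799/110 = 7.2636

7.2636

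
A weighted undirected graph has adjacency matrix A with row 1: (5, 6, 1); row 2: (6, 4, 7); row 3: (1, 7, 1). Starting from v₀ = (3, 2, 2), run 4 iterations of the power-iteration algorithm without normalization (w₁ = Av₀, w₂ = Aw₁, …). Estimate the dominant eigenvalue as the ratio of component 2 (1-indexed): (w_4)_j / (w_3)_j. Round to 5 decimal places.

12.94156

w1 = Av₀ = (5·3 + 6·2 + 1·2; 6·3 + 4·2 + 7·2; 1·3 + 7·2 + 1·2) = (29, 40, 19)
w2 = Aw1 = (5·29 + 6·40 + 1·19; 6·29 + 4·40 + 7·19; 1·29 + 7·40 + 1·19) = (404, 467, 328)
w3 = Aw2 = (5150, 6588, 4001)
w4 = Aw3 = (69279, 85259, 55267)
Ratio at component: 85259 / 6588 = 12.94156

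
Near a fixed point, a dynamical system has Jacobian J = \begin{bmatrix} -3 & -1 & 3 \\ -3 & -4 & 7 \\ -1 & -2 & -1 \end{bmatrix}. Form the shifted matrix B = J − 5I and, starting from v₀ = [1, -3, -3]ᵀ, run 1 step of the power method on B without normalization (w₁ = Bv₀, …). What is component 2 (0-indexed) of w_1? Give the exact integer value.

B = J − 5I has rows (-8, -1, 3); (-3, -9, 7); (-1, -2, -6)
w1 = Bv₀ = (-14, 3, 23)
Requested component of w1: 23

23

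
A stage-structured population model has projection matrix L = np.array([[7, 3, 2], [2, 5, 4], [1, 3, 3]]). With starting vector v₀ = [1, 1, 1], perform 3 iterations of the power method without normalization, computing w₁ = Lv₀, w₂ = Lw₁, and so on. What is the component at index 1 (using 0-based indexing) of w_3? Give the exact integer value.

1061

w1 = Lv₀ = (7·1 + 3·1 + 2·1; 2·1 + 5·1 + 4·1; 1·1 + 3·1 + 3·1) = (12, 11, 7)
w2 = Lw1 = (7·12 + 3·11 + 2·7; 2·12 + 5·11 + 4·7; 1·12 + 3·11 + 3·7) = (131, 107, 66)
w3 = Lw2 = (1370, 1061, 650)
The requested component of w3 is 1061.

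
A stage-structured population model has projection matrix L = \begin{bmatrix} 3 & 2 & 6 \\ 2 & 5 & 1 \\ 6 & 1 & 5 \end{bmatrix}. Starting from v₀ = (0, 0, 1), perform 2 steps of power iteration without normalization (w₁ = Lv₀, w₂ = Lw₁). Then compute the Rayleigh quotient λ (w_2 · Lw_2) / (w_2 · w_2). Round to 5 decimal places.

w1 = Lv₀ = (3·0 + 2·0 + 6·1; 2·0 + 5·0 + 1·1; 6·0 + 1·0 + 5·1) = (6, 1, 5)
w2 = Lw1 = (3·6 + 2·1 + 6·5; 2·6 + 5·1 + 1·5; 6·6 + 1·1 + 5·5) = (50, 22, 62)
Lw2 = (566, 272, 632)
w2·Lw2 = 50·566 + 22·272 + 62·632 = 73468; w2·w2 = 50·50 + 22·22 + 62·62 = 6828
λ ≈ 73468/6828 = 10.75981

λ ≈ 10.75981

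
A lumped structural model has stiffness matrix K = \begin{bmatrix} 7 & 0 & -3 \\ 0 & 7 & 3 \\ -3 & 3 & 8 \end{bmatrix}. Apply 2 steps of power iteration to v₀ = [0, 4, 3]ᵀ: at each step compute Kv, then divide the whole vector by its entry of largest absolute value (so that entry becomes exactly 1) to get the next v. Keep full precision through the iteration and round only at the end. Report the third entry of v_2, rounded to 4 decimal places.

Kv0 = (-9.00000, 37.00000, 36.00000); divide by 37.00000 → v1 = (-0.24324, 1.00000, 0.97297)
Kv1 = (-4.62162, 9.91892, 11.51351); divide by 11.51351 → v2 = (-0.40141, 0.86150, 1.00000)
Requested entry of v2: 426/426 = 1.0000

1.0000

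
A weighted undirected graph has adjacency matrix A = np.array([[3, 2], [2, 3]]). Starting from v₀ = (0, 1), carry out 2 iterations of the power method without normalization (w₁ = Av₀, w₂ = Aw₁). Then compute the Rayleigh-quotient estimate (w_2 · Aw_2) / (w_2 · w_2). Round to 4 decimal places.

w1 = Av₀ = (3·0 + 2·1; 2·0 + 3·1) = (2, 3)
w2 = Aw1 = (3·2 + 2·3; 2·2 + 3·3) = (12, 13)
Aw2 = (62, 63)
w2·Aw2 = 12·62 + 13·63 = 1563; w2·w2 = 12·12 + 13·13 = 313
λ ≈ 1563/313 = 4.9936

4.9936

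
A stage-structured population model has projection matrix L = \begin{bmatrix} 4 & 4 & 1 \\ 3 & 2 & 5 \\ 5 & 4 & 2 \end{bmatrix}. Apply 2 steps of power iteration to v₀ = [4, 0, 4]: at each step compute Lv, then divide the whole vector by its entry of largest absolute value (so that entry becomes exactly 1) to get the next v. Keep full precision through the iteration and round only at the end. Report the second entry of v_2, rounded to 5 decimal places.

0.92958

Lv0 = (20.000000, 32.000000, 28.000000); divide by 32.000000 → v1 = (0.625000, 1.000000, 0.875000)
Lv1 = (7.375000, 8.250000, 8.875000); divide by 8.875000 → v2 = (0.830986, 0.929577, 1.000000)
Requested entry of v2: 264/284 = 0.92958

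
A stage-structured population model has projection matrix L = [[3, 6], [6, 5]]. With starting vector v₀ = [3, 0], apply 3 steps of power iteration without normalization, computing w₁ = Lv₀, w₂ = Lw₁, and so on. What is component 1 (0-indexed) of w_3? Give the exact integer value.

w1 = Lv₀ = (3·3 + 6·0; 6·3 + 5·0) = (9, 18)
w2 = Lw1 = (3·9 + 6·18; 6·9 + 5·18) = (135, 144)
w3 = Lw2 = (1269, 1530)
The requested component of w3 is 1530.

1530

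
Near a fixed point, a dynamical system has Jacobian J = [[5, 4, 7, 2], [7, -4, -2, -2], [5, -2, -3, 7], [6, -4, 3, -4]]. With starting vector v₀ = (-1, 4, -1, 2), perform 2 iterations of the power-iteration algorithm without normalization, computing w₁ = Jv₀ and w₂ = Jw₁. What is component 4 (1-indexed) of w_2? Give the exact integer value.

292

w1 = Jv₀ = (8, -25, 4, -33)
w2 = Jw1 = (-98, 214, -153, 292)
The requested component of w2 is 292.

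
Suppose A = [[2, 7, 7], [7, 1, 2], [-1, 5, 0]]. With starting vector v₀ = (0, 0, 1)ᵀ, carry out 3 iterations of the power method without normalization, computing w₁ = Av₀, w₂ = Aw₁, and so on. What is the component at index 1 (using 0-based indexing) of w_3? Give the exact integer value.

253

w1 = Av₀ = (7, 2, 0)
w2 = Aw1 = (28, 51, 3)
w3 = Aw2 = (434, 253, 227)
The requested component of w3 is 253.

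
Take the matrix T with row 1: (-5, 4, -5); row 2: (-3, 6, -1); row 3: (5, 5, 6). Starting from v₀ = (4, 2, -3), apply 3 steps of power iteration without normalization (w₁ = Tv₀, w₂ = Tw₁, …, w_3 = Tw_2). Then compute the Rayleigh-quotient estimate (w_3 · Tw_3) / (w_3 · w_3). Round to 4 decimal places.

2.7924

w1 = Tv₀ = ((-5)·4 + 4·2 + (-5)·(-3); (-3)·4 + 6·2 + (-1)·(-3); 5·4 + 5·2 + 6·(-3)) = (3, 3, 12)
w2 = Tw1 = ((-5)·3 + 4·3 + (-5)·12; (-3)·3 + 6·3 + (-1)·12; 5·3 + 5·3 + 6·12) = (-63, -3, 102)
w3 = Tw2 = (-207, 69, 282)
Tw3 = (-99, 753, 1002)
w3·Tw3 = (-207)·(-99) + 69·753 + 282·1002 = 355014; w3·w3 = (-207)·(-207) + 69·69 + 282·282 = 127134
λ ≈ 355014/127134 = 2.7924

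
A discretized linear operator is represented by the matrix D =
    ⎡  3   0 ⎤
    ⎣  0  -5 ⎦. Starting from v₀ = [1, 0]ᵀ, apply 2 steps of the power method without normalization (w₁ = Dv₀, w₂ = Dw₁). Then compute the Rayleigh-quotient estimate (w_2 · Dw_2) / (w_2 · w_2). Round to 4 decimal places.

w1 = Dv₀ = (3, 0)
w2 = Dw1 = (9, 0)
Dw2 = (27, 0)
w2·Dw2 = 9·27 + 0·0 = 243; w2·w2 = 9·9 + 0·0 = 81
λ ≈ 243/81 = 3.0000

3.0000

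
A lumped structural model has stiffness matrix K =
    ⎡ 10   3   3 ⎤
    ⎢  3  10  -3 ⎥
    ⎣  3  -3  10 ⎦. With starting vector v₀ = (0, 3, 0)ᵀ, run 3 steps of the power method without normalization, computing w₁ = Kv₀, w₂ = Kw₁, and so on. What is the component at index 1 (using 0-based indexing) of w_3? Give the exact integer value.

w1 = Kv₀ = (10·0 + 3·3 + 3·0; 3·0 + 10·3 + (-3)·0; 3·0 + (-3)·3 + 10·0) = (9, 30, -9)
w2 = Kw1 = (10·9 + 3·30 + 3·(-9); 3·9 + 10·30 + (-3)·(-9); 3·9 + (-3)·30 + 10·(-9)) = (153, 354, -153)
w3 = Kw2 = (2133, 4458, -2133)
The requested component of w3 is 4458.

4458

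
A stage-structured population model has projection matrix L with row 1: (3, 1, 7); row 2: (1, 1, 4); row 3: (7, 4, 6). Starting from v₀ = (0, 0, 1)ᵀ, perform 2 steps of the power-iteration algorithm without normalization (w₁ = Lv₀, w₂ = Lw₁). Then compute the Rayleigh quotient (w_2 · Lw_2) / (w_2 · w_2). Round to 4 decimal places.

λ ≈ 12.7933

w1 = Lv₀ = (3·0 + 1·0 + 7·1; 1·0 + 1·0 + 4·1; 7·0 + 4·0 + 6·1) = (7, 4, 6)
w2 = Lw1 = (3·7 + 1·4 + 7·6; 1·7 + 1·4 + 4·6; 7·7 + 4·4 + 6·6) = (67, 35, 101)
Lw2 = (943, 506, 1215)
w2·Lw2 = 67·943 + 35·506 + 101·1215 = 203606; w2·w2 = 67·67 + 35·35 + 101·101 = 15915
λ ≈ 203606/15915 = 12.7933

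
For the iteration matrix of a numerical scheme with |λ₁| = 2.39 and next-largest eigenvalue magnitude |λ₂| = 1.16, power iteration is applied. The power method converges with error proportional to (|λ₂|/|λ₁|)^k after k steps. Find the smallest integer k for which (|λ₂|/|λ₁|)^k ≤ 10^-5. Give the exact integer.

16

|λ₂/λ₁| = 1.16/2.39 = 0.48536
Need k ≥ ln(10^-5) / ln(0.48536) = -11.5129 / -0.7229 ≈ 15.927
Smallest integer k satisfying the bound: 16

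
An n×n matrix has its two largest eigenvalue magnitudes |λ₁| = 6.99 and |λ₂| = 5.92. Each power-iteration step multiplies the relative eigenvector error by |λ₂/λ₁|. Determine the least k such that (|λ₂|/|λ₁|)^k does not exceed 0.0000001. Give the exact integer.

|λ₂/λ₁| = 5.92/6.99 = 0.84692
Need k ≥ ln(0.0000001) / ln(0.84692) = -16.1181 / -0.1661 ≈ 97.013
Smallest integer k satisfying the bound: 98

98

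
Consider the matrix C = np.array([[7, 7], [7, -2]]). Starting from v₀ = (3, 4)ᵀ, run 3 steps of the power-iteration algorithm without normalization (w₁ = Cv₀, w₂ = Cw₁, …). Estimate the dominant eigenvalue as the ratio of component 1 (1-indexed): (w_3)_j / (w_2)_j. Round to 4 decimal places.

λ ≈ 12.1129

w1 = Cv₀ = (7·3 + 7·4; 7·3 + (-2)·4) = (49, 13)
w2 = Cw1 = (7·49 + 7·13; 7·49 + (-2)·13) = (434, 317)
w3 = Cw2 = (5257, 2404)
Ratio at component: 5257 / 434 = 12.1129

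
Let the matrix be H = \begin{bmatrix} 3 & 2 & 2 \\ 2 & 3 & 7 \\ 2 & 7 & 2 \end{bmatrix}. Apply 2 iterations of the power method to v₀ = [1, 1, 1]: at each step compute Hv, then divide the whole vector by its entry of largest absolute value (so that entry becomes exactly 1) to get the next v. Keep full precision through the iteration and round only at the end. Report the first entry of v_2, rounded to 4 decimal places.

0.5276

Hv0 = (7.00000, 12.00000, 11.00000); divide by 12.00000 → v1 = (0.58333, 1.00000, 0.91667)
Hv1 = (5.58333, 10.58333, 10.00000); divide by 10.58333 → v2 = (0.52756, 1.00000, 0.94488)
Requested entry of v2: 67/127 = 0.5276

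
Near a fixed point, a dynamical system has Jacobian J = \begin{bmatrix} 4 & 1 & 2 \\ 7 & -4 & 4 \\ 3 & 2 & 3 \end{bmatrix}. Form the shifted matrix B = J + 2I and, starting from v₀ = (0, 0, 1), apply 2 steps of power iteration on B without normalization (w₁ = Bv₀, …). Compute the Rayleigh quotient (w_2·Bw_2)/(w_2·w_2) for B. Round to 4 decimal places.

B = J + 2I has rows (6, 1, 2); (7, -2, 4); (3, 2, 5)
w1 = Bv₀ = (2, 4, 5)
w2 = Bw1 = (26, 26, 39)
Bw2 = (260, 286, 325)
w2·Bw2 = 26871; w2·w2 = 2873; μ ≈ 26871/2873 = 9.3529

μ ≈ 9.3529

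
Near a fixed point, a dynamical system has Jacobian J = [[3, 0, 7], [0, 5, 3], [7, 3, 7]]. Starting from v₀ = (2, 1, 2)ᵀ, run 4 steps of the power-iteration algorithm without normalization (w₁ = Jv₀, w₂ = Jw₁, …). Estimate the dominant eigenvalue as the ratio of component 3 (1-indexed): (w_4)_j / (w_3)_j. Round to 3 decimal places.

λ ≈ 12.996

w1 = Jv₀ = (20, 11, 31)
w2 = Jw1 = (277, 148, 390)
w3 = Jw2 = (3561, 1910, 5113)
w4 = Jw3 = (46474, 24889, 66448)
Ratio at component: 66448 / 5113 = 12.996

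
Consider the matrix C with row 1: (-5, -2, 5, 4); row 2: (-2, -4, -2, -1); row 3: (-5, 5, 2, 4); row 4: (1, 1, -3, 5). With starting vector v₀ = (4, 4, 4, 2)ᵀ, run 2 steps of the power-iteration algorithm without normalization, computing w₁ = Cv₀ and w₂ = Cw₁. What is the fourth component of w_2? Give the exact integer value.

-52

w1 = Cv₀ = ((-5)·4 + (-2)·4 + 5·4 + 4·2; (-2)·4 + (-4)·4 + (-2)·4 + (-1)·2; (-5)·4 + 5·4 + 2·4 + 4·2; 1·4 + 1·4 + (-3)·4 + 5·2) = (0, -34, 16, 6)
w2 = Cw1 = ((-5)·0 + (-2)·(-34) + 5·16 + 4·6; (-2)·0 + (-4)·(-34) + (-2)·16 + (-1)·6; (-5)·0 + 5·(-34) + 2·16 + 4·6; 1·0 + 1·(-34) + (-3)·16 + 5·6) = (172, 98, -114, -52)
The requested component of w2 is -52.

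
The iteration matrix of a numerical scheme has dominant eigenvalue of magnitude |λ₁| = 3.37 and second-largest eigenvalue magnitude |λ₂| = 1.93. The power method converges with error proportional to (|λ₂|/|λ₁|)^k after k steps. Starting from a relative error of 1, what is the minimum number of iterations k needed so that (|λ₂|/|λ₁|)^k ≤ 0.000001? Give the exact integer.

25

|λ₂/λ₁| = 1.93/3.37 = 0.57270
Need k ≥ ln(0.000001) / ln(0.57270) = -13.8155 / -0.5574 ≈ 24.786
Smallest integer k satisfying the bound: 25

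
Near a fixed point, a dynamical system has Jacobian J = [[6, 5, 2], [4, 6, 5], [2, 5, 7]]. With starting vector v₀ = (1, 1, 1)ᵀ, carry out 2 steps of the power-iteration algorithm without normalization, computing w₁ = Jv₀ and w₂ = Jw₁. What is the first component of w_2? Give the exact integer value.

w1 = Jv₀ = (13, 15, 14)
w2 = Jw1 = (181, 212, 199)
The requested component of w2 is 181.

181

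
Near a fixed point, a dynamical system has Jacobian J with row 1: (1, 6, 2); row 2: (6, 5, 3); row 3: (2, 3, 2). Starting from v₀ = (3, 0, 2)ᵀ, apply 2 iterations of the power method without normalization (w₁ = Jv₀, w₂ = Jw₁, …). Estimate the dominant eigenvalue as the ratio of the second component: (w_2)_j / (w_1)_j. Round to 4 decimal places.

λ ≈ 8.0000

w1 = Jv₀ = (1·3 + 6·0 + 2·2; 6·3 + 5·0 + 3·2; 2·3 + 3·0 + 2·2) = (7, 24, 10)
w2 = Jw1 = (1·7 + 6·24 + 2·10; 6·7 + 5·24 + 3·10; 2·7 + 3·24 + 2·10) = (171, 192, 106)
Ratio at component: 192 / 24 = 8.0000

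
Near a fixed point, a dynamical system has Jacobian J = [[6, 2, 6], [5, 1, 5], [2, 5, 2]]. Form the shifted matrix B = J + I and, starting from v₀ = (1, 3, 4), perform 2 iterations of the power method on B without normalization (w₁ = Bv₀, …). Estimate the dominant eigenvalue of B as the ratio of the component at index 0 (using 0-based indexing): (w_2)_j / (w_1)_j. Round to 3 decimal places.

μ ≈ 13.378

B = J + I has rows (7, 2, 6); (5, 2, 5); (2, 5, 3)
w1 = Bv₀ = (7·1 + 2·3 + 6·4; 5·1 + 2·3 + 5·4; 2·1 + 5·3 + 3·4) = (37, 31, 29)
w2 = Bw1 = (7·37 + 2·31 + 6·29; 5·37 + 2·31 + 5·29; 2·37 + 5·31 + 3·29) = (495, 392, 316)
Ratio: 495/37 = 13.378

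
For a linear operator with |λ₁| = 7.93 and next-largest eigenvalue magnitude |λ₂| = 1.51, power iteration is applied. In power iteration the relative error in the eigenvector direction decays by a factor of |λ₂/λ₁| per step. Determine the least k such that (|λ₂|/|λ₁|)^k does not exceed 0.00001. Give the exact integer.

7

|λ₂/λ₁| = 1.51/7.93 = 0.19042
Need k ≥ ln(0.00001) / ln(0.19042) = -11.5129 / -1.6585 ≈ 6.942
Smallest integer k satisfying the bound: 7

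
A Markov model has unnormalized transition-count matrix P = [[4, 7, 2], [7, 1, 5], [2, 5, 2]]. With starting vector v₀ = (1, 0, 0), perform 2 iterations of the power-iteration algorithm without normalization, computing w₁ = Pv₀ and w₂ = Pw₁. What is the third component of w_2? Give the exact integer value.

w1 = Pv₀ = (4·1 + 7·0 + 2·0; 7·1 + 1·0 + 5·0; 2·1 + 5·0 + 2·0) = (4, 7, 2)
w2 = Pw1 = (4·4 + 7·7 + 2·2; 7·4 + 1·7 + 5·2; 2·4 + 5·7 + 2·2) = (69, 45, 47)
The requested component of w2 is 47.

47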